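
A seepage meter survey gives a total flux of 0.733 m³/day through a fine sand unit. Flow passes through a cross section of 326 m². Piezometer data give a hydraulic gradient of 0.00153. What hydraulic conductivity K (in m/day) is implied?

1.47

Hydraulic gradient i = 0.00153.
From Q = K·A·i, K = Q / (A·i) = 0.733 / (326.0 × 0.001530) = 1.470 m/day.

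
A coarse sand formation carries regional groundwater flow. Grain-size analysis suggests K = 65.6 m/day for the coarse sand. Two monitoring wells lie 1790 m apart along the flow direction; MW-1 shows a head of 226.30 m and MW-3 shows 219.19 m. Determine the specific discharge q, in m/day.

0.261

Hydraulic gradient i = (226.30 − 219.19) / 1790 = 7.11 / 1790 = 0.003972.
Specific discharge q = K · i = 65.60 × 0.003972 = 0.2606 m/day.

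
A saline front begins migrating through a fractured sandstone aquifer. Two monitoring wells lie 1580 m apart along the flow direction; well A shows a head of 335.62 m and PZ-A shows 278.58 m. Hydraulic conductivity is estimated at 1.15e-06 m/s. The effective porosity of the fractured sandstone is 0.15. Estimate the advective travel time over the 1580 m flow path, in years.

181

Convert K: 1.15e-06 m/s × 86400 = 0.09936 m/day.
Hydraulic gradient i = (335.62 − 278.58) / 1580 = 57.04 / 1580 = 0.03610.
Darcy flux q = K · i = 0.09936 × 0.03610 = 0.003587 m/day.
Seepage velocity v = q / n_e = 0.003587 / 0.15 = 0.02391 m/day.
Travel time t = L / v = 1580 / 0.02391 = 66072 days = 180.9 years.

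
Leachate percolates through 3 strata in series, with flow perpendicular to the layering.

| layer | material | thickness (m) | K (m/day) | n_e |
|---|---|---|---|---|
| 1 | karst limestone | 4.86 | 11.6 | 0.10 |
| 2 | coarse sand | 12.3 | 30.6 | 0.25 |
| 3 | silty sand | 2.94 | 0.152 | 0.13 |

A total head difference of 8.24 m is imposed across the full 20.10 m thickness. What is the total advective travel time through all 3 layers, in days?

With flow normal to the layers, continuity requires the same specific discharge q through every layer.
Σ(b_i/K_i) = 4.86/11.6 + 12.3/30.6 + 2.94/0.152 = 20.16 d.
q = Δh / Σ(b_i/K_i) = 8.24 / 20.16 = 0.4087 m/day.
In each layer the seepage velocity is v_i = q/n_i, so the layer transit time is t_i = b_i·n_i / q:
  layer 1 (karst limestone): t_1 = 4.86 × 0.10 / 0.4087 = 1.189 d
  layer 2 (coarse sand): t_2 = 12.3 × 0.25 / 0.4087 = 7.524 d
  layer 3 (silty sand): t_3 = 2.94 × 0.13 / 0.4087 = 0.9352 d
Total t = Σ t_i = 9.649 days.

9.65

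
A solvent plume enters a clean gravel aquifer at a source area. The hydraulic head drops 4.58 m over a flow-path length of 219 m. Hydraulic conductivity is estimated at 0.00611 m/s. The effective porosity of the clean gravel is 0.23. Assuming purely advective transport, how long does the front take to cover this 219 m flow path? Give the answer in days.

Convert K: 0.00611 m/s × 86400 = 527.9 m/day.
Hydraulic gradient i = Δh / L = 4.58 / 219 = 0.02091.
Darcy flux q = K · i = 527.9 × 0.02091 = 11.04 m/day.
Seepage velocity v = q / n_e = 11.04 / 0.23 = 48.00 m/day.
Travel time t = L / v = 219 / 48.00 = 4.562 days.

4.56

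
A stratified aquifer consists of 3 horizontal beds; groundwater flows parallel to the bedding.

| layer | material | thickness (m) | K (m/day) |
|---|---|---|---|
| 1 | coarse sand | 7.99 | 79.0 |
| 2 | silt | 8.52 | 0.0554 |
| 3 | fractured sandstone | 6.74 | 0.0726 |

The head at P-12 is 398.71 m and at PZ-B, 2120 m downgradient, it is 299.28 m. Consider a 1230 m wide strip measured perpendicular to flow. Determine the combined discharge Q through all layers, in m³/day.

Flow is parallel to layering, so each bed carries its own Darcy discharge and the transmissivities add.
Σ(K_i·b_i) = 79.0×7.99 + 0.0554×8.52 + 0.0726×6.74 = 632.2 m²/day.
Hydraulic gradient i = (398.71 − 299.28) / 2120 = 99.43 / 2120 = 0.04690.
Q = Σ(K_i·b_i) · W · i = 632.2 × 1230 × 0.04690 = 36469 m³/day.

36500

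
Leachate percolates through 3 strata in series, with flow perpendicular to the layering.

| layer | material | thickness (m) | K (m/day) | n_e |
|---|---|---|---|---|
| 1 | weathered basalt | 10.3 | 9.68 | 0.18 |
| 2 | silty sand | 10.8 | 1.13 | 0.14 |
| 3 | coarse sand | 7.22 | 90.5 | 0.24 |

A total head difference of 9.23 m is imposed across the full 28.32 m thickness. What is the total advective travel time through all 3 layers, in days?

With flow normal to the layers, continuity requires the same specific discharge q through every layer.
Σ(b_i/K_i) = 10.3/9.68 + 10.8/1.13 + 7.22/90.5 = 10.70 d.
q = Δh / Σ(b_i/K_i) = 9.23 / 10.70 = 0.8625 m/day.
In each layer the seepage velocity is v_i = q/n_i, so the layer transit time is t_i = b_i·n_i / q:
  layer 1 (weathered basalt): t_1 = 10.3 × 0.18 / 0.8625 = 2.150 d
  layer 2 (silty sand): t_2 = 10.8 × 0.14 / 0.8625 = 1.753 d
  layer 3 (coarse sand): t_3 = 7.22 × 0.24 / 0.8625 = 2.009 d
Total t = Σ t_i = 5.912 days.

5.91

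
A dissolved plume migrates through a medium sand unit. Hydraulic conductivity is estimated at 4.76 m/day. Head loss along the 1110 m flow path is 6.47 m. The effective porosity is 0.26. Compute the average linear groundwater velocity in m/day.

Hydraulic gradient i = Δh / L = 6.47 / 1110 = 0.005829.
Darcy flux q = K · i = 4.760 × 0.005829 = 0.02775 m/day.
Seepage velocity v = q / n_e = 0.02775 / 0.26 = 0.1067 m/day.

0.107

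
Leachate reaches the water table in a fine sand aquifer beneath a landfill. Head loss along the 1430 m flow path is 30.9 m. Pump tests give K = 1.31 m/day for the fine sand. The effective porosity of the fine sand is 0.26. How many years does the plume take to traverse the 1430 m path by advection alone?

36.0

Hydraulic gradient i = Δh / L = 30.9 / 1430 = 0.02161.
Darcy flux q = K · i = 1.310 × 0.02161 = 0.02831 m/day.
Seepage velocity v = q / n_e = 0.02831 / 0.26 = 0.1089 m/day.
Travel time t = L / v = 1430 / 0.1089 = 13135 days = 35.96 years.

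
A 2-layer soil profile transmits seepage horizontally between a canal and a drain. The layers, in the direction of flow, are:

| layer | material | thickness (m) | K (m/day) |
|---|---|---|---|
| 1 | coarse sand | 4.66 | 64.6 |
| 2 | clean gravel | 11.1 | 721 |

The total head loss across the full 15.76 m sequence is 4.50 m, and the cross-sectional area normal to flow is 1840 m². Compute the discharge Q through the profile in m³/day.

Flow is perpendicular to layering, so the layers act in series and the equivalent K is the thickness-weighted harmonic mean.
Total thickness L = 4.66 + 11.1 = 15.76 m.
Σ(b_i/K_i) = 4.66/64.6 + 11.1/721 = 0.08753 d.
K_eq = L / Σ(b_i/K_i) = 15.76 / 0.08753 = 180.0 m/day.
Q = K_eq · A · (Δh/L) = 180.0 × 1840 × (4.50/15.76) = 94595 m³/day.

94600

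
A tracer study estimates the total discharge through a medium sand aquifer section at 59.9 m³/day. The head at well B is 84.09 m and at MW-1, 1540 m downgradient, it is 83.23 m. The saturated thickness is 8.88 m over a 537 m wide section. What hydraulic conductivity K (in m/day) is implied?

Cross-sectional area A = 537 × 8.88 = 4769 m².
Hydraulic gradient i = (84.09 − 83.23) / 1540 = 0.86 / 1540 = 0.0005584.
From Q = K·A·i, K = Q / (A·i) = 59.9 / (4769 × 0.0005584) = 22.49 m/day.

22.5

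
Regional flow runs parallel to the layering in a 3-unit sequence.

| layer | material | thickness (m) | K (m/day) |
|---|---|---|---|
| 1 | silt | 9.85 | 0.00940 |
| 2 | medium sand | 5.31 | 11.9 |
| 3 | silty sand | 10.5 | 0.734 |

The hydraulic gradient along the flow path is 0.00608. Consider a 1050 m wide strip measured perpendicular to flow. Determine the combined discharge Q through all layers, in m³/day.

453

Flow is parallel to layering, so each bed carries its own Darcy discharge and the transmissivities add.
Σ(K_i·b_i) = 0.00940×9.85 + 11.9×5.31 + 0.734×10.5 = 70.99 m²/day.
Hydraulic gradient i = 0.00608.
Q = Σ(K_i·b_i) · W · i = 70.99 × 1050 × 0.006080 = 453.2 m³/day.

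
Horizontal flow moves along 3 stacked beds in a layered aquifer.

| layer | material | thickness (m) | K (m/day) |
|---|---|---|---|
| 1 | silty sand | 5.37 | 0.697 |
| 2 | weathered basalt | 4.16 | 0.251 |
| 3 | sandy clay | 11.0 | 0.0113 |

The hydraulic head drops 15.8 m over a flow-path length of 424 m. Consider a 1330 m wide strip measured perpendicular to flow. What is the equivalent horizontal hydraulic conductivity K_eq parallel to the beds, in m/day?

Flow is parallel to layering, so each bed carries its own Darcy discharge and the transmissivities add.
Σ(K_i·b_i) = 0.697×5.37 + 0.251×4.16 + 0.0113×11.0 = 4.911 m²/day.
Total thickness b = 20.53 m, so K_eq = Σ(K_i·b_i)/b = 0.2392 m/day.

0.239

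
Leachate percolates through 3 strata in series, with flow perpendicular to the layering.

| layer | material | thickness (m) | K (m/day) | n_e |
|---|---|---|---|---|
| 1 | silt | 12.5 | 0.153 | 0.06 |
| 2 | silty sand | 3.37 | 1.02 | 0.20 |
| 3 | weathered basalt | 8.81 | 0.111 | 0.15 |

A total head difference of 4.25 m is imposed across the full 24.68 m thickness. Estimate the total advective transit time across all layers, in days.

106

With flow normal to the layers, continuity requires the same specific discharge q through every layer.
Σ(b_i/K_i) = 12.5/0.153 + 3.37/1.02 + 8.81/0.111 = 164.4 d.
q = Δh / Σ(b_i/K_i) = 4.25 / 164.4 = 0.02586 m/day.
In each layer the seepage velocity is v_i = q/n_i, so the layer transit time is t_i = b_i·n_i / q:
  layer 1 (silt): t_1 = 12.5 × 0.06 / 0.02586 = 29.01 d
  layer 2 (silty sand): t_2 = 3.37 × 0.20 / 0.02586 = 26.07 d
  layer 3 (weathered basalt): t_3 = 8.81 × 0.15 / 0.02586 = 51.11 d
Total t = Σ t_i = 106.2 days.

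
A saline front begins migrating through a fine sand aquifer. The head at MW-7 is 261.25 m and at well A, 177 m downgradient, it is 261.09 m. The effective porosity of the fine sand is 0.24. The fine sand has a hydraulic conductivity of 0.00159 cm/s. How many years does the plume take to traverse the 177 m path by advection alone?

Convert K: 0.00159 cm/s × 864 = 1.374 m/day.
Hydraulic gradient i = (261.25 − 261.09) / 177 = 0.16 / 177 = 0.0009040.
Darcy flux q = K · i = 1.374 × 0.0009040 = 0.001242 m/day.
Seepage velocity v = q / n_e = 0.001242 / 0.24 = 0.005174 m/day.
Travel time t = L / v = 177 / 0.005174 = 34208 days = 93.66 years.

93.7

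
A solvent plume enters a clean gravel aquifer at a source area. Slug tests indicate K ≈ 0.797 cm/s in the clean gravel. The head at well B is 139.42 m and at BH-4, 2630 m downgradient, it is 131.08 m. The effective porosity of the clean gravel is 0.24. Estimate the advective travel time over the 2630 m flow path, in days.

289

Convert K: 0.797 cm/s × 864 = 688.6 m/day.
Hydraulic gradient i = (139.42 − 131.08) / 2630 = 8.34 / 2630 = 0.003171.
Darcy flux q = K · i = 688.6 × 0.003171 = 2.184 m/day.
Seepage velocity v = q / n_e = 2.184 / 0.24 = 9.099 m/day.
Travel time t = L / v = 2630 / 9.099 = 289.1 days.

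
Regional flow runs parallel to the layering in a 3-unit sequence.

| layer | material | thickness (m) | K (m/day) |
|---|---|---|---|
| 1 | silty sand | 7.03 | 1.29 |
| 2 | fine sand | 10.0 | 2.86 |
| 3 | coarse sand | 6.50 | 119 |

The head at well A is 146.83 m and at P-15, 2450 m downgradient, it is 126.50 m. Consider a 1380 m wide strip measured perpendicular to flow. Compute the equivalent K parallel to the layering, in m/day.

Flow is parallel to layering, so each bed carries its own Darcy discharge and the transmissivities add.
Σ(K_i·b_i) = 1.29×7.03 + 2.86×10.0 + 119×6.50 = 811.2 m²/day.
Total thickness b = 23.53 m, so K_eq = Σ(K_i·b_i)/b = 34.47 m/day.

34.5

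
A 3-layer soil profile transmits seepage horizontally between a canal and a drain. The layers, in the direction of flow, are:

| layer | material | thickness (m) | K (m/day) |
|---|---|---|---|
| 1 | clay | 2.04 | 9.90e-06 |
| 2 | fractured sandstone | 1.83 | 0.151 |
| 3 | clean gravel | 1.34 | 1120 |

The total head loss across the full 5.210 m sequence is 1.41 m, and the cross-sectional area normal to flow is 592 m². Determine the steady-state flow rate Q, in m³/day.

Flow is perpendicular to layering, so the layers act in series and the equivalent K is the thickness-weighted harmonic mean.
Total thickness L = 2.04 + 1.83 + 1.34 = 5.210 m.
Σ(b_i/K_i) = 2.04/9.90e-06 + 1.83/0.151 + 1.34/1120 = 2.061e+05 d.
K_eq = L / Σ(b_i/K_i) = 5.210 / 2.061e+05 = 2.528e-05 m/day.
Q = K_eq · A · (Δh/L) = 2.528e-05 × 592 × (1.41/5.210) = 0.004051 m³/day.

0.00405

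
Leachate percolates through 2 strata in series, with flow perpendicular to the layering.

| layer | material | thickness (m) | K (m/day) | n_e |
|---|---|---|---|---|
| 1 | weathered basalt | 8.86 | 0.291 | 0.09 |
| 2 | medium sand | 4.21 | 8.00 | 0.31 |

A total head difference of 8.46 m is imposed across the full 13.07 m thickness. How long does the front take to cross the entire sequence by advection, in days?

7.70

With flow normal to the layers, continuity requires the same specific discharge q through every layer.
Σ(b_i/K_i) = 8.86/0.291 + 4.21/8.00 = 30.97 d.
q = Δh / Σ(b_i/K_i) = 8.46 / 30.97 = 0.2731 m/day.
In each layer the seepage velocity is v_i = q/n_i, so the layer transit time is t_i = b_i·n_i / q:
  layer 1 (weathered basalt): t_1 = 8.86 × 0.09 / 0.2731 = 2.919 d
  layer 2 (medium sand): t_2 = 4.21 × 0.31 / 0.2731 = 4.778 d
Total t = Σ t_i = 7.697 days.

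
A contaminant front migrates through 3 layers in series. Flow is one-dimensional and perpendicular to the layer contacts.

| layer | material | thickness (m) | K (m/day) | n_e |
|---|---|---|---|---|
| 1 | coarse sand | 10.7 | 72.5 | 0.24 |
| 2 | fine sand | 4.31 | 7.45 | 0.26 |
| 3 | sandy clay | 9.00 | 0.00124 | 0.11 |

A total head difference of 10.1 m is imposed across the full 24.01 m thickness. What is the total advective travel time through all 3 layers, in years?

9.21

With flow normal to the layers, continuity requires the same specific discharge q through every layer.
Σ(b_i/K_i) = 10.7/72.5 + 4.31/7.45 + 9.00/0.00124 = 7259 d.
q = Δh / Σ(b_i/K_i) = 10.1 / 7259 = 0.001391 m/day.
In each layer the seepage velocity is v_i = q/n_i, so the layer transit time is t_i = b_i·n_i / q:
  layer 1 (coarse sand): t_1 = 10.7 × 0.24 / 0.001391 = 1846 d
  layer 2 (fine sand): t_2 = 4.31 × 0.26 / 0.001391 = 805.4 d
  layer 3 (sandy clay): t_3 = 9.00 × 0.11 / 0.001391 = 711.5 d
Total t = Σ t_i = 3362 days = 9.206 years.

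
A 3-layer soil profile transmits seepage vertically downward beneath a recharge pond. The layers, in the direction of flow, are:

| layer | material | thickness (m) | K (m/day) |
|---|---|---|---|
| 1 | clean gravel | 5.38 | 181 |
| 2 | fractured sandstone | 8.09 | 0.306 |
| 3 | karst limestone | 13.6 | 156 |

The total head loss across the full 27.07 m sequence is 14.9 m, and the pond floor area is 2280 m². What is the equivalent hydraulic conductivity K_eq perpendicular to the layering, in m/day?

Flow is perpendicular to layering, so the layers act in series and the equivalent K is the thickness-weighted harmonic mean.
Total thickness L = 5.38 + 8.09 + 13.6 = 27.07 m.
Σ(b_i/K_i) = 5.38/181 + 8.09/0.306 + 13.6/156 = 26.55 d.
K_eq = L / Σ(b_i/K_i) = 27.07 / 26.55 = 1.019 m/day.

1.02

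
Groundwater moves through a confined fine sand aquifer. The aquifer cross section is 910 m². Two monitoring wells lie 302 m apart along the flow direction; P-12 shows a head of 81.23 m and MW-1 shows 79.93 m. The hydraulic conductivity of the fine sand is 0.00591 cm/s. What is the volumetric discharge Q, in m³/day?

20.0

Convert K: 0.00591 cm/s × 864 = 5.106 m/day.
Hydraulic gradient i = (81.23 − 79.93) / 302 = 1.3 / 302 = 0.004305.
Darcy's law: Q = K · A · i = 5.106 × 910.0 × 0.004305 = 20.00 m³/day.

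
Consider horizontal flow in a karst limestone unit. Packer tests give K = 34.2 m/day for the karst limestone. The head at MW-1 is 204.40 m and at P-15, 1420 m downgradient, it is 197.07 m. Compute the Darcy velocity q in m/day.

Hydraulic gradient i = (204.40 − 197.07) / 1420 = 7.33 / 1420 = 0.005162.
Specific discharge q = K · i = 34.20 × 0.005162 = 0.1765 m/day.

0.177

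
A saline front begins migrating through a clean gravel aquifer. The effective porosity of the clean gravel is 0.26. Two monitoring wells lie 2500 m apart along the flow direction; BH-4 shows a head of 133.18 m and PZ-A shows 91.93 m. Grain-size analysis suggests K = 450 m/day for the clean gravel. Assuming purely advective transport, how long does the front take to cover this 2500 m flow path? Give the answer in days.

87.5

Hydraulic gradient i = (133.18 − 91.93) / 2500 = 41.25 / 2500 = 0.01650.
Darcy flux q = K · i = 450.0 × 0.01650 = 7.425 m/day.
Seepage velocity v = q / n_e = 7.425 / 0.26 = 28.56 m/day.
Travel time t = L / v = 2500 / 28.56 = 87.54 days.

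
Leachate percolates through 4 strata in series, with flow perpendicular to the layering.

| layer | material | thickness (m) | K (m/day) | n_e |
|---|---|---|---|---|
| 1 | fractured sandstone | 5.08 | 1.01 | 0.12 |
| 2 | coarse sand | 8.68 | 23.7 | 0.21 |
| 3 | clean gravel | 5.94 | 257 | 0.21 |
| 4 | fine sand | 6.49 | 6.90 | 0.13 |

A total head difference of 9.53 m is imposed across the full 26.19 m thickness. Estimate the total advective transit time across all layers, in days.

With flow normal to the layers, continuity requires the same specific discharge q through every layer.
Σ(b_i/K_i) = 5.08/1.01 + 8.68/23.7 + 5.94/257 + 6.49/6.90 = 6.360 d.
q = Δh / Σ(b_i/K_i) = 9.53 / 6.360 = 1.499 m/day.
In each layer the seepage velocity is v_i = q/n_i, so the layer transit time is t_i = b_i·n_i / q:
  layer 1 (fractured sandstone): t_1 = 5.08 × 0.12 / 1.499 = 0.4068 d
  layer 2 (coarse sand): t_2 = 8.68 × 0.21 / 1.499 = 1.216 d
  layer 3 (clean gravel): t_3 = 5.94 × 0.21 / 1.499 = 0.8324 d
  layer 4 (fine sand): t_4 = 6.49 × 0.13 / 1.499 = 0.5630 d
Total t = Σ t_i = 3.019 days.

3.02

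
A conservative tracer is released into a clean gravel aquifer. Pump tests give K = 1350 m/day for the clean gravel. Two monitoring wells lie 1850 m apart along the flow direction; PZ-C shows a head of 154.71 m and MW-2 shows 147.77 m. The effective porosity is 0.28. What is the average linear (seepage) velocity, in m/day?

18.1

Hydraulic gradient i = (154.71 − 147.77) / 1850 = 6.94 / 1850 = 0.003751.
Darcy flux q = K · i = 1350 × 0.003751 = 5.064 m/day.
Seepage velocity v = q / n_e = 5.064 / 0.28 = 18.09 m/day.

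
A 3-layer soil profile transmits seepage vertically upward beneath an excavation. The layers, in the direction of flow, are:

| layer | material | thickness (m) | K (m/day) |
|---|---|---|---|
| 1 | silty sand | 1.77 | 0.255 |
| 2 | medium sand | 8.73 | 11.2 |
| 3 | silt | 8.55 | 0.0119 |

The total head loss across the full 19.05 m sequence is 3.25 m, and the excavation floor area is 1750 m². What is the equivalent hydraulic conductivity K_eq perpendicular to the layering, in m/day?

Flow is perpendicular to layering, so the layers act in series and the equivalent K is the thickness-weighted harmonic mean.
Total thickness L = 1.77 + 8.73 + 8.55 = 19.05 m.
Σ(b_i/K_i) = 1.77/0.255 + 8.73/11.2 + 8.55/0.0119 = 726.2 d.
K_eq = L / Σ(b_i/K_i) = 19.05 / 726.2 = 0.02623 m/day.

0.0262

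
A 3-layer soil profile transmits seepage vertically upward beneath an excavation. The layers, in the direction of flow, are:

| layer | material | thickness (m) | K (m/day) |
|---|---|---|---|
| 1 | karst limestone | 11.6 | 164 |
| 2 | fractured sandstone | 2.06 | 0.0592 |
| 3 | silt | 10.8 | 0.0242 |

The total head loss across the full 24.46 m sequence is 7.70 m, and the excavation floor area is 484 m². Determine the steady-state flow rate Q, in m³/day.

7.75

Flow is perpendicular to layering, so the layers act in series and the equivalent K is the thickness-weighted harmonic mean.
Total thickness L = 11.6 + 2.06 + 10.8 = 24.46 m.
Σ(b_i/K_i) = 11.6/164 + 2.06/0.0592 + 10.8/0.0242 = 481.1 d.
K_eq = L / Σ(b_i/K_i) = 24.46 / 481.1 = 0.05084 m/day.
Q = K_eq · A · (Δh/L) = 0.05084 × 484 × (7.70/24.46) = 7.746 m³/day.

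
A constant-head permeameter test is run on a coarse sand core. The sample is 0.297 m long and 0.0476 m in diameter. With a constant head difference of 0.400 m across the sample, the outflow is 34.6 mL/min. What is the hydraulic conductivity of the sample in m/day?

20.8

Cross-sectional area A = π·(d/2)² = π × (0.0476/2)² = 0.001780 m².
Convert discharge: 34.6 mL/min = 5.767e-07 m³/s.
Darcy's law rearranged: K = Q·L / (A·Δh) = 5.767e-07 × 0.297 / (0.001780 × 0.400) = 0.0002406 m/s = 20.79 m/day.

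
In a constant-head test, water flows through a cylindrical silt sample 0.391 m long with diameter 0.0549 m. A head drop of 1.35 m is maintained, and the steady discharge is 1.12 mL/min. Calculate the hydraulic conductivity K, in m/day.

Cross-sectional area A = π·(d/2)² = π × (0.0549/2)² = 0.002367 m².
Convert discharge: 1.12 mL/min = 1.867e-08 m³/s.
Darcy's law rearranged: K = Q·L / (A·Δh) = 1.867e-08 × 0.391 / (0.002367 × 1.35) = 2.284e-06 m/s = 0.1973 m/day.

0.197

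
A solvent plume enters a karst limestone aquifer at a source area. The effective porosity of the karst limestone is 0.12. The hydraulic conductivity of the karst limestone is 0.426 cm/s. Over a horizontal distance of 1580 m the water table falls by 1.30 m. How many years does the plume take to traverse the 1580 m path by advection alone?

Convert K: 0.426 cm/s × 864 = 368.1 m/day.
Hydraulic gradient i = Δh / L = 1.30 / 1580 = 0.0008228.
Darcy flux q = K · i = 368.1 × 0.0008228 = 0.3028 m/day.
Seepage velocity v = q / n_e = 0.3028 / 0.12 = 2.524 m/day.
Travel time t = L / v = 1580 / 2.524 = 626.1 days = 1.714 years.

1.71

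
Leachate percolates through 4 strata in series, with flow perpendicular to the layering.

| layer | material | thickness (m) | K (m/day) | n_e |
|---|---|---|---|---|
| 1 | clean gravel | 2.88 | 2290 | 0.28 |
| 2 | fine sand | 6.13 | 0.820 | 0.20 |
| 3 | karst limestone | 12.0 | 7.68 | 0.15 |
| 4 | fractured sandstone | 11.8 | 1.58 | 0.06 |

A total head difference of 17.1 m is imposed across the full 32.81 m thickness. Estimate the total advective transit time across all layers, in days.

4.38

With flow normal to the layers, continuity requires the same specific discharge q through every layer.
Σ(b_i/K_i) = 2.88/2290 + 6.13/0.820 + 12.0/7.68 + 11.8/1.58 = 16.51 d.
q = Δh / Σ(b_i/K_i) = 17.1 / 16.51 = 1.036 m/day.
In each layer the seepage velocity is v_i = q/n_i, so the layer transit time is t_i = b_i·n_i / q:
  layer 1 (clean gravel): t_1 = 2.88 × 0.28 / 1.036 = 0.7785 d
  layer 2 (fine sand): t_2 = 6.13 × 0.20 / 1.036 = 1.184 d
  layer 3 (karst limestone): t_3 = 12.0 × 0.15 / 1.036 = 1.738 d
  layer 4 (fractured sandstone): t_4 = 11.8 × 0.06 / 1.036 = 0.6835 d
Total t = Σ t_i = 4.383 days.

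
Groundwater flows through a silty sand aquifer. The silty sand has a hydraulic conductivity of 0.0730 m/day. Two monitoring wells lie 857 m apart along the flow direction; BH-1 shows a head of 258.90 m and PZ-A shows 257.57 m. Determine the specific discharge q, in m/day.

0.000113

Hydraulic gradient i = (258.90 − 257.57) / 857 = 1.33 / 857 = 0.001552.
Specific discharge q = K · i = 0.07300 × 0.001552 = 0.0001133 m/day.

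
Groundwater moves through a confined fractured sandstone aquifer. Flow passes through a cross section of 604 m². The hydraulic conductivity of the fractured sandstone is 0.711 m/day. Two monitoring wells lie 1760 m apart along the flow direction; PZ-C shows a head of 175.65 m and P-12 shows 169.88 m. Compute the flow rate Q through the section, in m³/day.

1.41

Hydraulic gradient i = (175.65 − 169.88) / 1760 = 5.77 / 1760 = 0.003278.
Darcy's law: Q = K · A · i = 0.7110 × 604.0 × 0.003278 = 1.408 m³/day.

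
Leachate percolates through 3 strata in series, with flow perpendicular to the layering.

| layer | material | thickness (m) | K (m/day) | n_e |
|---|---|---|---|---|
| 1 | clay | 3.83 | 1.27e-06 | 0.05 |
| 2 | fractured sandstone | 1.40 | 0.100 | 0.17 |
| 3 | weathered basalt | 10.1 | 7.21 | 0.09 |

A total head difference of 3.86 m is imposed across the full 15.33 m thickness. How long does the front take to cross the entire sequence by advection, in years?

With flow normal to the layers, continuity requires the same specific discharge q through every layer.
Σ(b_i/K_i) = 3.83/1.27e-06 + 1.40/0.100 + 10.1/7.21 = 3.016e+06 d.
q = Δh / Σ(b_i/K_i) = 3.86 / 3.016e+06 = 1.280e-06 m/day.
In each layer the seepage velocity is v_i = q/n_i, so the layer transit time is t_i = b_i·n_i / q:
  layer 1 (clay): t_1 = 3.83 × 0.05 / 1.280e-06 = 1.496e+05 d
  layer 2 (fractured sandstone): t_2 = 1.40 × 0.17 / 1.280e-06 = 1.859e+05 d
  layer 3 (weathered basalt): t_3 = 10.1 × 0.09 / 1.280e-06 = 7.102e+05 d
Total t = Σ t_i = 1.046e+06 days = 2863 years.

2860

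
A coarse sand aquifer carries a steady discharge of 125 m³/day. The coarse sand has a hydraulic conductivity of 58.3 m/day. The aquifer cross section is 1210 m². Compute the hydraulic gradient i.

From Q = K·A·i, i = Q / (K·A) = 125 / (58.30 × 1210) = 0.001772.

0.00177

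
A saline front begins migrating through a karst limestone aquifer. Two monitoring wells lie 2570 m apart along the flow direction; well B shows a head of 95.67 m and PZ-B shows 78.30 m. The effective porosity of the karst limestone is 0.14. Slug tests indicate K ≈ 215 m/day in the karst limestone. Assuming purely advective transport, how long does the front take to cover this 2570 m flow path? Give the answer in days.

Hydraulic gradient i = (95.67 − 78.30) / 2570 = 17.37 / 2570 = 0.006759.
Darcy flux q = K · i = 215.0 × 0.006759 = 1.453 m/day.
Seepage velocity v = q / n_e = 1.453 / 0.14 = 10.38 m/day.
Travel time t = L / v = 2570 / 10.38 = 247.6 days.

248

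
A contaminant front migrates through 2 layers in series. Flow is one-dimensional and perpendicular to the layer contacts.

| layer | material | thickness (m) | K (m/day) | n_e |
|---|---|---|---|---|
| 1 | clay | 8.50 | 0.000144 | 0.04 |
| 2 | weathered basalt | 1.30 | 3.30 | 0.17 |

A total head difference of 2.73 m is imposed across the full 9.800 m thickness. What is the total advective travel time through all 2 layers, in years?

33.2

With flow normal to the layers, continuity requires the same specific discharge q through every layer.
Σ(b_i/K_i) = 8.50/0.000144 + 1.30/3.30 = 59028 d.
q = Δh / Σ(b_i/K_i) = 2.73 / 59028 = 4.625e-05 m/day.
In each layer the seepage velocity is v_i = q/n_i, so the layer transit time is t_i = b_i·n_i / q:
  layer 1 (clay): t_1 = 8.50 × 0.04 / 4.625e-05 = 7351 d
  layer 2 (weathered basalt): t_2 = 1.30 × 0.17 / 4.625e-05 = 4778 d
Total t = Σ t_i = 12130 days = 33.21 years.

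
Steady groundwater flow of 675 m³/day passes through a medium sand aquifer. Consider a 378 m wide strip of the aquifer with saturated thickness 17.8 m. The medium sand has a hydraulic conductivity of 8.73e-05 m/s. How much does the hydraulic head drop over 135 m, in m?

1.80

Convert K: 8.73e-05 m/s × 86400 = 7.543 m/day.
Cross-sectional area A = 378 × 17.8 = 6728 m².
From Q = K·A·i, i = Q / (K·A) = 675 / (7.543 × 6728) = 0.01330.
Head loss Δh = i · L = 0.01330 × 135 = 1.796 m.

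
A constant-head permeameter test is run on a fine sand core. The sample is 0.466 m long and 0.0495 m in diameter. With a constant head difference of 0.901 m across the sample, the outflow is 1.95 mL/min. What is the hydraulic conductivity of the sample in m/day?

Cross-sectional area A = π·(d/2)² = π × (0.0495/2)² = 0.001924 m².
Convert discharge: 1.95 mL/min = 3.250e-08 m³/s.
Darcy's law rearranged: K = Q·L / (A·Δh) = 3.250e-08 × 0.466 / (0.001924 × 0.901) = 8.735e-06 m/s = 0.7547 m/day.

0.755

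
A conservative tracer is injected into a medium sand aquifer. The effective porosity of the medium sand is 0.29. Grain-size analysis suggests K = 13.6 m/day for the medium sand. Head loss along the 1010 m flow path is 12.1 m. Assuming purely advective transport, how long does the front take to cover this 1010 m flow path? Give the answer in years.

Hydraulic gradient i = Δh / L = 12.1 / 1010 = 0.01198.
Darcy flux q = K · i = 13.60 × 0.01198 = 0.1629 m/day.
Seepage velocity v = q / n_e = 0.1629 / 0.29 = 0.5618 m/day.
Travel time t = L / v = 1010 / 0.5618 = 1798 days = 4.922 years.

4.92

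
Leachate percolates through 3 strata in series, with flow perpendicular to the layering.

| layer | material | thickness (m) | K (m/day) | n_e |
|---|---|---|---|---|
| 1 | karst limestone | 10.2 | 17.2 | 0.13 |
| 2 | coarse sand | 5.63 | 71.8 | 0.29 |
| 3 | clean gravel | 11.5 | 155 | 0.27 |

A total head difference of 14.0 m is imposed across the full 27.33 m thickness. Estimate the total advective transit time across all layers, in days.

With flow normal to the layers, continuity requires the same specific discharge q through every layer.
Σ(b_i/K_i) = 10.2/17.2 + 5.63/71.8 + 11.5/155 = 0.7456 d.
q = Δh / Σ(b_i/K_i) = 14.0 / 0.7456 = 18.78 m/day.
In each layer the seepage velocity is v_i = q/n_i, so the layer transit time is t_i = b_i·n_i / q:
  layer 1 (karst limestone): t_1 = 10.2 × 0.13 / 18.78 = 0.07062 d
  layer 2 (coarse sand): t_2 = 5.63 × 0.29 / 18.78 = 0.08696 d
  layer 3 (clean gravel): t_3 = 11.5 × 0.27 / 18.78 = 0.1654 d
Total t = Σ t_i = 0.3229 days.

0.323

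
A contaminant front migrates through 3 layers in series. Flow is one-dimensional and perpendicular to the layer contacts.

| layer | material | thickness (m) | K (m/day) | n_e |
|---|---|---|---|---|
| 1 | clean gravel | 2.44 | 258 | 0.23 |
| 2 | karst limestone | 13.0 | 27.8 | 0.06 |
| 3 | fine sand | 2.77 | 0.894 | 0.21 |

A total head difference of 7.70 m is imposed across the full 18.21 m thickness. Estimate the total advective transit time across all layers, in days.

0.893

With flow normal to the layers, continuity requires the same specific discharge q through every layer.
Σ(b_i/K_i) = 2.44/258 + 13.0/27.8 + 2.77/0.894 = 3.576 d.
q = Δh / Σ(b_i/K_i) = 7.70 / 3.576 = 2.154 m/day.
In each layer the seepage velocity is v_i = q/n_i, so the layer transit time is t_i = b_i·n_i / q:
  layer 1 (clean gravel): t_1 = 2.44 × 0.23 / 2.154 = 0.2606 d
  layer 2 (karst limestone): t_2 = 13.0 × 0.06 / 2.154 = 0.3622 d
  layer 3 (fine sand): t_3 = 2.77 × 0.21 / 2.154 = 0.2701 d
Total t = Σ t_i = 0.8929 days.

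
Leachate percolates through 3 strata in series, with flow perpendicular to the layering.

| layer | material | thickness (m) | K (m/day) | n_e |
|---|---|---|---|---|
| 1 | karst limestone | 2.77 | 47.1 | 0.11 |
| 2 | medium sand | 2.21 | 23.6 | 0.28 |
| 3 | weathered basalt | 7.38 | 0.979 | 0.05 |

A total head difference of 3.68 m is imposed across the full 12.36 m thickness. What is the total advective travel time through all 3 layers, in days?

2.70

With flow normal to the layers, continuity requires the same specific discharge q through every layer.
Σ(b_i/K_i) = 2.77/47.1 + 2.21/23.6 + 7.38/0.979 = 7.691 d.
q = Δh / Σ(b_i/K_i) = 3.68 / 7.691 = 0.4785 m/day.
In each layer the seepage velocity is v_i = q/n_i, so the layer transit time is t_i = b_i·n_i / q:
  layer 1 (karst limestone): t_1 = 2.77 × 0.11 / 0.4785 = 0.6368 d
  layer 2 (medium sand): t_2 = 2.21 × 0.28 / 0.4785 = 1.293 d
  layer 3 (weathered basalt): t_3 = 7.38 × 0.05 / 0.4785 = 0.7712 d
Total t = Σ t_i = 2.701 days.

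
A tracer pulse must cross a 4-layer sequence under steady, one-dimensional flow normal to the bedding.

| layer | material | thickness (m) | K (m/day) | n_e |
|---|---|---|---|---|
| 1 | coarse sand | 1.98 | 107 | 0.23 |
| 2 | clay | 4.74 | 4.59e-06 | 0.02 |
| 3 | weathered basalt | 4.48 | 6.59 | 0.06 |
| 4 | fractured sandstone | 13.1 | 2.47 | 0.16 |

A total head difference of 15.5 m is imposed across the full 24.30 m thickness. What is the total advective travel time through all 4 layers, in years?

With flow normal to the layers, continuity requires the same specific discharge q through every layer.
Σ(b_i/K_i) = 1.98/107 + 4.74/4.59e-06 + 4.48/6.59 + 13.1/2.47 = 1.033e+06 d.
q = Δh / Σ(b_i/K_i) = 15.5 / 1.033e+06 = 1.501e-05 m/day.
In each layer the seepage velocity is v_i = q/n_i, so the layer transit time is t_i = b_i·n_i / q:
  layer 1 (coarse sand): t_1 = 1.98 × 0.23 / 1.501e-05 = 30341 d
  layer 2 (clay): t_2 = 4.74 × 0.02 / 1.501e-05 = 6316 d
  layer 3 (weathered basalt): t_3 = 4.48 × 0.06 / 1.501e-05 = 17909 d
  layer 4 (fractured sandstone): t_4 = 13.1 × 0.16 / 1.501e-05 = 1.396e+05 d
Total t = Σ t_i = 1.942e+05 days = 531.7 years.

532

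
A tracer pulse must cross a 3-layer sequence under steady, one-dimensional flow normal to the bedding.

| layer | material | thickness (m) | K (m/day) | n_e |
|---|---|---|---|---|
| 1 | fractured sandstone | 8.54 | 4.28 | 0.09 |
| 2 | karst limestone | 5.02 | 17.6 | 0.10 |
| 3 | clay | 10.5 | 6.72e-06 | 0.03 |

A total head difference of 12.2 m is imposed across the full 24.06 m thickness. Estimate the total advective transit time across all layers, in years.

556

With flow normal to the layers, continuity requires the same specific discharge q through every layer.
Σ(b_i/K_i) = 8.54/4.28 + 5.02/17.6 + 10.5/6.72e-06 = 1.563e+06 d.
q = Δh / Σ(b_i/K_i) = 12.2 / 1.563e+06 = 7.808e-06 m/day.
In each layer the seepage velocity is v_i = q/n_i, so the layer transit time is t_i = b_i·n_i / q:
  layer 1 (fractured sandstone): t_1 = 8.54 × 0.09 / 7.808e-06 = 98438 d
  layer 2 (karst limestone): t_2 = 5.02 × 0.10 / 7.808e-06 = 64293 d
  layer 3 (clay): t_3 = 10.5 × 0.03 / 7.808e-06 = 40343 d
Total t = Σ t_i = 2.031e+05 days = 556.0 years.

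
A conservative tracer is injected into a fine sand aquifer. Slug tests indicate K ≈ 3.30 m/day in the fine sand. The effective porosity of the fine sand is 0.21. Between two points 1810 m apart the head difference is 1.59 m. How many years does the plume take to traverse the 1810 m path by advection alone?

359

Hydraulic gradient i = Δh / L = 1.59 / 1810 = 0.0008785.
Darcy flux q = K · i = 3.300 × 0.0008785 = 0.002899 m/day.
Seepage velocity v = q / n_e = 0.002899 / 0.21 = 0.01380 m/day.
Travel time t = L / v = 1810 / 0.01380 = 1.311e+05 days = 359.0 years.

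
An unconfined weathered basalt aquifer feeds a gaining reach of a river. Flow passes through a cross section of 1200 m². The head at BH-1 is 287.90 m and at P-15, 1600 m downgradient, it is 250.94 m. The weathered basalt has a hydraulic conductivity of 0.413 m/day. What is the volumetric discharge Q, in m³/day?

Hydraulic gradient i = (287.90 − 250.94) / 1600 = 36.96 / 1600 = 0.02310.
Darcy's law: Q = K · A · i = 0.4130 × 1200 × 0.02310 = 11.45 m³/day.

11.4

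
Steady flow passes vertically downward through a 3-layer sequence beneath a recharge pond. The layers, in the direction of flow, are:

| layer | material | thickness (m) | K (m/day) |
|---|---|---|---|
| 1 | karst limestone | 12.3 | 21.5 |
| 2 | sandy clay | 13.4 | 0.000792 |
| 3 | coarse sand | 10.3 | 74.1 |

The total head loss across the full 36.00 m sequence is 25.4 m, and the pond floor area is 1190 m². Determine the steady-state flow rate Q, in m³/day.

Flow is perpendicular to layering, so the layers act in series and the equivalent K is the thickness-weighted harmonic mean.
Total thickness L = 12.3 + 13.4 + 10.3 = 36.00 m.
Σ(b_i/K_i) = 12.3/21.5 + 13.4/0.000792 + 10.3/74.1 = 16920 d.
K_eq = L / Σ(b_i/K_i) = 36.00 / 16920 = 0.002128 m/day.
Q = K_eq · A · (Δh/L) = 0.002128 × 1190 × (25.4/36.00) = 1.786 m³/day.

1.79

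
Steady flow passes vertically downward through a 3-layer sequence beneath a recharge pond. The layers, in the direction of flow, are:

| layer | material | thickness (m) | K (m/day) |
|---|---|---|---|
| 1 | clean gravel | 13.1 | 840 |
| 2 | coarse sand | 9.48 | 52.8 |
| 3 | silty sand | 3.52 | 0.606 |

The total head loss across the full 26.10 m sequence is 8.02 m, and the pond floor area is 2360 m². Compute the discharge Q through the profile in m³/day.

3150

Flow is perpendicular to layering, so the layers act in series and the equivalent K is the thickness-weighted harmonic mean.
Total thickness L = 13.1 + 9.48 + 3.52 = 26.10 m.
Σ(b_i/K_i) = 13.1/840 + 9.48/52.8 + 3.52/0.606 = 6.004 d.
K_eq = L / Σ(b_i/K_i) = 26.10 / 6.004 = 4.347 m/day.
Q = K_eq · A · (Δh/L) = 4.347 × 2360 × (8.02/26.10) = 3153 m³/day.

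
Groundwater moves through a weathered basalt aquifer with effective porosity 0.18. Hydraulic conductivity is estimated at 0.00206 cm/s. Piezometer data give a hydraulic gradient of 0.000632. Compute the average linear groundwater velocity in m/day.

0.00625

Convert K: 0.00206 cm/s × 864 = 1.780 m/day.
Hydraulic gradient i = 0.000632.
Darcy flux q = K · i = 1.780 × 0.0006320 = 0.001125 m/day.
Seepage velocity v = q / n_e = 0.001125 / 0.18 = 0.006249 m/day.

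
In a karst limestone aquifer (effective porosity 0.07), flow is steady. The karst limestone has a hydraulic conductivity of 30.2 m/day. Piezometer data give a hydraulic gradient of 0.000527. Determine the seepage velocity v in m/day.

Hydraulic gradient i = 0.000527.
Darcy flux q = K · i = 30.20 × 0.0005270 = 0.01592 m/day.
Seepage velocity v = q / n_e = 0.01592 / 0.07 = 0.2274 m/day.

0.227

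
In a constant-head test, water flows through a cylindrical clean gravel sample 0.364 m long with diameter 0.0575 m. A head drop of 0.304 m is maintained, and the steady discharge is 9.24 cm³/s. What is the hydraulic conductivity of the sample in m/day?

368

Cross-sectional area A = π·(d/2)² = π × (0.0575/2)² = 0.002597 m².
Convert discharge: 9.24 cm³/s = 9.240e-06 m³/s.
Darcy's law rearranged: K = Q·L / (A·Δh) = 9.240e-06 × 0.364 / (0.002597 × 0.304) = 0.004261 m/s = 368.1 m/day.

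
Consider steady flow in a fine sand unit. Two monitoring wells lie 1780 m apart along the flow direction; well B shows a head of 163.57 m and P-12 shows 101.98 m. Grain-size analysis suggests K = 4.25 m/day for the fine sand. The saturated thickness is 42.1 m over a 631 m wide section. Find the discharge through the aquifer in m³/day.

Cross-sectional area A = 631 × 42.1 = 26565 m².
Hydraulic gradient i = (163.57 − 101.98) / 1780 = 61.59 / 1780 = 0.03460.
Darcy's law: Q = K · A · i = 4.250 × 26565 × 0.03460 = 3907 m³/day.

3910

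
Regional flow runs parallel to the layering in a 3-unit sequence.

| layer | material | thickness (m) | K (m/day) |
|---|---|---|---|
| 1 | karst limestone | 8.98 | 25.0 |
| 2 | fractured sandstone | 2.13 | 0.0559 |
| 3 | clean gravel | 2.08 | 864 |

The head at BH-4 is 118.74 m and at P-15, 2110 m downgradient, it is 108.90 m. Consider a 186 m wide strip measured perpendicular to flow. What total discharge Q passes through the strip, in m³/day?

1750

Flow is parallel to layering, so each bed carries its own Darcy discharge and the transmissivities add.
Σ(K_i·b_i) = 25.0×8.98 + 0.0559×2.13 + 864×2.08 = 2022 m²/day.
Hydraulic gradient i = (118.74 − 108.90) / 2110 = 9.84 / 2110 = 0.004664.
Q = Σ(K_i·b_i) · W · i = 2022 × 186 × 0.004664 = 1754 m³/day.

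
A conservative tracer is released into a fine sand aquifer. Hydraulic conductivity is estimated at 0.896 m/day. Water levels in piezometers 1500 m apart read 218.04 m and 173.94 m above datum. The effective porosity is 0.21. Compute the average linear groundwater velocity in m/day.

Hydraulic gradient i = (218.04 − 173.94) / 1500 = 44.1 / 1500 = 0.02940.
Darcy flux q = K · i = 0.8960 × 0.02940 = 0.02634 m/day.
Seepage velocity v = q / n_e = 0.02634 / 0.21 = 0.1254 m/day.

0.125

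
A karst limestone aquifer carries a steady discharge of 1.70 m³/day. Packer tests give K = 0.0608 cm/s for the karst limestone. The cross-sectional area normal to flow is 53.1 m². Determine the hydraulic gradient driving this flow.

0.000609

Convert K: 0.0608 cm/s × 864 = 52.53 m/day.
From Q = K·A·i, i = Q / (K·A) = 1.70 / (52.53 × 53.10) = 0.0006094.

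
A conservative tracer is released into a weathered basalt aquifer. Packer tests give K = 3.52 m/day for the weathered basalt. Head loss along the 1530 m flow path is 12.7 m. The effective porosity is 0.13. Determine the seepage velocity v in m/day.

0.225

Hydraulic gradient i = Δh / L = 12.7 / 1530 = 0.008301.
Darcy flux q = K · i = 3.520 × 0.008301 = 0.02922 m/day.
Seepage velocity v = q / n_e = 0.02922 / 0.13 = 0.2248 m/day.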